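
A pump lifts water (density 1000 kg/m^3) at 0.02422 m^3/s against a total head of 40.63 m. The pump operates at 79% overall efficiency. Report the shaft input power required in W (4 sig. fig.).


Approach: apply hydraulic power then efficiency conversion, P = rho*g*Q*H; P_in = P/eta.
Step 1 — hydraulic power (P = rho*g*Q*H):
  P = 1000 * 9.81 * 0.02422 * 40.63 = 9653.61 W
Step 2 — input power: P_in = P/eta = 9653.61 / 0.79 = 12220 W
Therefore the shaft input power required = 12220 W.


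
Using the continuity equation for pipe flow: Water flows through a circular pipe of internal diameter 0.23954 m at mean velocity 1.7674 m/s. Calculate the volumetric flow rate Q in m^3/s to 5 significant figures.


Approach: apply the continuity equation for pipe flow, Q = A * v with A = pi*(D/2)^2.
A = pi*(0.23954/2)^2 = 0.04506568 m^2
Q = 0.04506568 * 1.7674 = 0.079649 m^3/s
Therefore the volumetric flow rate Q = 0.079649 m^3/s.


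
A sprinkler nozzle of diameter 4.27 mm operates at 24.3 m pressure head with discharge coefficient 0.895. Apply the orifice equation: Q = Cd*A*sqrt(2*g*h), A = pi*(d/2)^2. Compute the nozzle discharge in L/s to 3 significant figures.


A = pi*(4.27e-3/2)^2 = 1.4320e-05 m^2
Q = 0.895 * 1.4320e-05 * sqrt(2*9.81*24.3) * 1000 = 0.280 L/s
Therefore the nozzle discharge = 0.280 L/s.


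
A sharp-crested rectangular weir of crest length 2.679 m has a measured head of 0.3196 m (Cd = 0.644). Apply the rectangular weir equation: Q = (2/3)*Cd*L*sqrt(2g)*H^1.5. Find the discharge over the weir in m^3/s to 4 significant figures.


Q = (2/3)*0.644*2.679*sqrt(2*9.81)*0.3196^1.5 = 0.9205 m^3/s
Therefore the discharge over the weir = 0.9205 m^3/s.


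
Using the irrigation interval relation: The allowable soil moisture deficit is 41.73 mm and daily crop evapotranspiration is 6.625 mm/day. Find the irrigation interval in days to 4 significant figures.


Approach: apply the irrigation interval relation, interval = SMD / ETc.
interval = 41.73 / 6.625 = 6.299 days
Therefore the irrigation interval = 6.299 days.


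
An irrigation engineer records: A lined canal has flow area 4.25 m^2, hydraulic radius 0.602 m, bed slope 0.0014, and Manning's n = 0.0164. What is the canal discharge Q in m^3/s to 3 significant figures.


Approach: apply Manning's equation, Q = (1/n)*A*R^(2/3)*S^(1/2).
Q = (1/0.0164) * 4.25 * 0.602^(2/3) * 0.0014^(1/2) = 6.91 m^3/s
Therefore the canal discharge Q = 6.91 m^3/s.


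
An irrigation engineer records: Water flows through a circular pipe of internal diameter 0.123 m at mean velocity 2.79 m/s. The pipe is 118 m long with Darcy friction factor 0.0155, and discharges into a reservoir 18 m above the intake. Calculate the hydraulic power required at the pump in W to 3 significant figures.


Approach: apply continuity + Darcy-Weisbach + hydraulic power, Q = A*v; hf = f*(L/D)*(v^2/(2g)); H = static + hf; P = rho*g*Q*H.
Step 1 — flow rate (continuity, Q = A*v):
  A = pi*(0.123/2)^2 = 0.011882 m^2
  Q = 0.011882 * 2.79 = 0.033152 m^3/s
Step 2 — friction head loss (Darcy-Weisbach):
  hf = 0.0155 * (118/0.123) * (2.79^2 / (2*9.81))
  hf = 5.8995 m
Step 3 — total head: H = 18 + 5.8995 = 23.900 m
Step 4 — hydraulic power (P = rho*g*Q*H):
  P = 1000 * 9.81 * 0.033152 * 23.900 = 7770 W
Therefore the hydraulic power required at the pump = 7770 W.


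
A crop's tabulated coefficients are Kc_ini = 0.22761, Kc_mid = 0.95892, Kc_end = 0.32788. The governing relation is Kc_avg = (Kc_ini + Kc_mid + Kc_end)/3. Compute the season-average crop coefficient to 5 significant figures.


Kc_avg = (0.22761 + 0.95892 + 0.32788)/3 = 0.50480
Therefore the season-average crop coefficient = 0.50480.


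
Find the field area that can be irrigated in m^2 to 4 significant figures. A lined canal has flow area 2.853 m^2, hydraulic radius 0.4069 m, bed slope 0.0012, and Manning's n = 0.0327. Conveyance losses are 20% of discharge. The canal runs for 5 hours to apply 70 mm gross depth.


Approach: apply Manning's equation with a conveyance and depth budget, Q = (1/n)*A*R^(2/3)*S^(1/2); Q_field = Q*(1-loss); Area = Q_field*t/(d/1000).
Step 1 — canal discharge (Manning's equation):
  Q = (1/0.0327) * 2.853 * 0.4069^(2/3) * 0.0012^(1/2) = 1.65960 m^3/s
Step 2 — delivered flow: Q_field = 1.65960*(1 - 20/100) = 1.32768 m^3/s
Step 3 — volume delivered: V = 1.32768 * 5*3600 = 23898.2 m^3
Step 4 — area served: A = V / (depth/1000) = 23898.2 / 0.07 = 341400 m^2
Therefore the field area that can be irrigated = 341400 m^2.


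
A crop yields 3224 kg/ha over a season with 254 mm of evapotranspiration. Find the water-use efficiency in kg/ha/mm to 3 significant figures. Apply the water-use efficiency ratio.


Approach: apply the water-use efficiency ratio, WUE = yield/ET.
WUE = 3224 / 254 = 12.7 kg/ha/mm
Therefore the water-use efficiency = 12.7 kg/ha/mm.


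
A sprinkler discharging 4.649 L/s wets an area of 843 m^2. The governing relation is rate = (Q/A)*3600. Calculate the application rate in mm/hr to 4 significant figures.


rate = (4.649 / 843) * 3600 = 19.85 mm/hr
Therefore the application rate = 19.85 mm/hr.


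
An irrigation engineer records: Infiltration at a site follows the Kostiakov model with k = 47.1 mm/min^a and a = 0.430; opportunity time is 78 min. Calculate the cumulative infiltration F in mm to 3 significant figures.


Approach: apply the Kostiakov infiltration equation, F = k*t^a.
F = 47.1 * 78^0.430 = 307 mm
Therefore the cumulative infiltration F = 307 mm.


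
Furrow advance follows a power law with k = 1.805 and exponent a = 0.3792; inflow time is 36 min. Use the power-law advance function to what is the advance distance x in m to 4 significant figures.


Approach: apply the power-law advance function, x = k*t^a.
x = 1.805 * 36^0.3792 = 7.025 m
Therefore the advance distance x = 7.025 m.


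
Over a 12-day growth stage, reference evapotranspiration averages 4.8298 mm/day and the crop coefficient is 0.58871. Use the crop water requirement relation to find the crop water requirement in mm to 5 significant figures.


Approach: apply the crop water requirement relation, CWR = ET0 * Kc * days.
CWR = 4.8298 * 0.58871 * 12 = 34.120 mm
Therefore the crop water requirement = 34.120 mm.


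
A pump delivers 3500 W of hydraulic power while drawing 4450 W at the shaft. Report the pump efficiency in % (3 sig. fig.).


Approach: apply the efficiency ratio, eta = (P_out/P_in)*100.
eta = (3500 / 4450) * 100 = 78.7 %
Therefore the pump efficiency = 78.7 %.


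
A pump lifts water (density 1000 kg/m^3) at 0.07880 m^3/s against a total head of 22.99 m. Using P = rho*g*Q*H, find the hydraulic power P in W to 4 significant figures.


P = 1000 * 9.81 * 0.07880 * 22.99 = 17770 W
Therefore the hydraulic power P = 17770 W.


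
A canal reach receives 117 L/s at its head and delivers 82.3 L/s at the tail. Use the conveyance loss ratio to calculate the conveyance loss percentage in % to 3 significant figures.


Approach: apply the conveyance loss ratio, loss% = ((Q_head - Q_tail)/Q_head)*100.
loss = ((117 - 82.3)/117)*100 = 29.7 %
Therefore the conveyance loss percentage = 29.7 %.


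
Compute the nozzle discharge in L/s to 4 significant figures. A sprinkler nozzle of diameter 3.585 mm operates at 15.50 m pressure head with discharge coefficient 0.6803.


Approach: apply the orifice equation, Q = Cd*A*sqrt(2*g*h), A = pi*(d/2)^2.
A = pi*(3.585e-3/2)^2 = 1.00941e-05 m^2
Q = 0.6803 * 1.00941e-05 * sqrt(2*9.81*15.50) * 1000 = 0.1198 L/s
Therefore the nozzle discharge = 0.1198 L/s.


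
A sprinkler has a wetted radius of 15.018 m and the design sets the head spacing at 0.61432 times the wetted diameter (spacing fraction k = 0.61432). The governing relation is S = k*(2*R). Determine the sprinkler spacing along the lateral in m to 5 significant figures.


S = 0.61432 * (2 * 15.018) = 18.452 m
Therefore the sprinkler spacing along the lateral = 18.452 m.


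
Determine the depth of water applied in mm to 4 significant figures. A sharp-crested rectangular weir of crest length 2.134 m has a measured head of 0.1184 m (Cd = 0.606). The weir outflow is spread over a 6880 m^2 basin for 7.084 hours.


Approach: apply the rectangular weir equation with a volume-to-depth conversion, Q = (2/3)*Cd*L*sqrt(2g)*H^1.5; d = Q*t/A * 1000.
Step 1 — weir discharge:
  Q = (2/3)*0.606*2.134*sqrt(2*9.81)*0.1184^1.5 = 0.155580 m^3/s
Step 2 — volume: V = 0.155580 * 7.084*3600 = 3967.65 m^3
Step 3 — depth: d = V/A * 1000 = 3967.65/6880 * 1000 = 576.7 mm
Therefore the depth of water applied = 576.7 mm.


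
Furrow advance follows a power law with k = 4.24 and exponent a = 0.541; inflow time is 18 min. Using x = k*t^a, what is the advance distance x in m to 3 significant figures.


x = 4.24 * 18^0.541 = 20.3 m
Therefore the advance distance x = 20.3 m.


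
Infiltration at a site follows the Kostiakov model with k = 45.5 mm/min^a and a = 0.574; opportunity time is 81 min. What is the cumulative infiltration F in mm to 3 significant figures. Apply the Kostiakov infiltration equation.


Approach: apply the Kostiakov infiltration equation, F = k*t^a.
F = 45.5 * 81^0.574 = 567 mm
Therefore the cumulative infiltration F = 567 mm.


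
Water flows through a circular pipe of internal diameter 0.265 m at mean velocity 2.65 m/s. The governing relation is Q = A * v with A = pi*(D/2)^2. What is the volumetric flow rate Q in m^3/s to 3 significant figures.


A = pi*(0.265/2)^2 = 0.055155 m^2
Q = 0.055155 * 2.65 = 0.146 m^3/s
Therefore the volumetric flow rate Q = 0.146 m^3/s.


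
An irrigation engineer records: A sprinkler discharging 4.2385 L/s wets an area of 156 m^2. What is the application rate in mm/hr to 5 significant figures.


Approach: apply the application rate relation, rate = (Q/A)*3600.
rate = (4.2385 / 156) * 3600 = 97.812 mm/hr
Therefore the application rate = 97.812 mm/hr.


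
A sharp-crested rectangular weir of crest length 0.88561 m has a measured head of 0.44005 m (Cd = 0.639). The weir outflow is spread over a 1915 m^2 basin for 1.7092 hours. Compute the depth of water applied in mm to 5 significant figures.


Approach: apply the rectangular weir equation with a volume-to-depth conversion, Q = (2/3)*Cd*L*sqrt(2g)*H^1.5; d = Q*t/A * 1000.
Step 1 — weir discharge:
  Q = (2/3)*0.639*0.88561*sqrt(2*9.81)*0.44005^1.5 = 0.4878144 m^3/s
Step 2 — volume: V = 0.4878144 * 1.7092*3600 = 3001.581 m^3
Step 3 — depth: d = V/A * 1000 = 3001.581/1915 * 1000 = 1567.4 mm
Therefore the depth of water applied = 1567.4 mm.


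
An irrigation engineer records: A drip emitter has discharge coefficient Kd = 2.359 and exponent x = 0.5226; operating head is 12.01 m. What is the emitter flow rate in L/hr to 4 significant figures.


Approach: apply the emitter characteristic equation, q = Kd * h^x.
q = 2.359 * 12.01^0.5226 = 8.648 L/hr
Therefore the emitter flow rate = 8.648 L/hr.


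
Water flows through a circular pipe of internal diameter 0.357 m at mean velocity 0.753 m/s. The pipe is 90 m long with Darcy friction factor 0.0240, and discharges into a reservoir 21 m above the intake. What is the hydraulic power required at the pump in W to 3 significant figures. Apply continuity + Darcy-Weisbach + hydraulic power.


Approach: apply continuity + Darcy-Weisbach + hydraulic power, Q = A*v; hf = f*(L/D)*(v^2/(2g)); H = static + hf; P = rho*g*Q*H.
Step 1 — flow rate (continuity, Q = A*v):
  A = pi*(0.357/2)^2 = 0.10010 m^2
  Q = 0.10010 * 0.753 = 0.075374 m^3/s
Step 2 — friction head loss (Darcy-Weisbach):
  hf = 0.0240 * (90/0.357) * (0.753^2 / (2*9.81))
  hf = 0.17485 m
Step 3 — total head: H = 21 + 0.17485 = 21.175 m
Step 4 — hydraulic power (P = rho*g*Q*H):
  P = 1000 * 9.81 * 0.075374 * 21.175 = 15700 W
Therefore the hydraulic power required at the pump = 15700 W.


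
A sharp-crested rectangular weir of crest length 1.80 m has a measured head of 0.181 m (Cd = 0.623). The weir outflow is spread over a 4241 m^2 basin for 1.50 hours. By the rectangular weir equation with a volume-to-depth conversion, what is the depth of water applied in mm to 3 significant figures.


Approach: apply the rectangular weir equation with a volume-to-depth conversion, Q = (2/3)*Cd*L*sqrt(2g)*H^1.5; d = Q*t/A * 1000.
Step 1 — weir discharge:
  Q = (2/3)*0.623*1.80*sqrt(2*9.81)*0.181^1.5 = 0.25500 m^3/s
Step 2 — volume: V = 0.25500 * 1.50*3600 = 1377.0 m^3
Step 3 — depth: d = V/A * 1000 = 1377.0/4241 * 1000 = 325 mm
Therefore the depth of water applied = 325 mm.


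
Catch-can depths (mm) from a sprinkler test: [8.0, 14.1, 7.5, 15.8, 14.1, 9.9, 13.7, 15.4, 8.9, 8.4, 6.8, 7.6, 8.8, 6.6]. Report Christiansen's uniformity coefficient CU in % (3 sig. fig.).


Approach: apply Christiansen's uniformity coefficient, CU = (1 - mean_abs_deviation/mean)*100.
mean = 10.400 mm
mean |d_i - mean| = 3.0143 mm
CU = (1 - 3.0143/10.400)*100 = 71.0 %
Therefore Christiansen's uniformity coefficient CU = 71.0 %.


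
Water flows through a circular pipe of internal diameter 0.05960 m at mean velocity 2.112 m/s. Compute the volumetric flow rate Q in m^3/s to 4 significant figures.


Approach: apply the continuity equation for pipe flow, Q = A * v with A = pi*(D/2)^2.
A = pi*(0.05960/2)^2 = 0.00278986 m^2
Q = 0.00278986 * 2.112 = 0.005892 m^3/s
Therefore the volumetric flow rate Q = 0.005892 m^3/s.


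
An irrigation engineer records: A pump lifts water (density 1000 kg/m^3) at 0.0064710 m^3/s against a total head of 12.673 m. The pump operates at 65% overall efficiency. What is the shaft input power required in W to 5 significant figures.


Approach: apply hydraulic power then efficiency conversion, P = rho*g*Q*H; P_in = P/eta.
Step 1 — hydraulic power (P = rho*g*Q*H):
  P = 1000 * 9.81 * 0.0064710 * 12.673 = 804.4885 W
Step 2 — input power: P_in = P/eta = 804.4885 / 0.65 = 1237.7 W
Therefore the shaft input power required = 1237.7 W.


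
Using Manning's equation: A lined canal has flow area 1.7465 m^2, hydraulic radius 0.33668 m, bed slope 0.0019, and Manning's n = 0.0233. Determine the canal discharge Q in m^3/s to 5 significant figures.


Approach: apply Manning's equation, Q = (1/n)*A*R^(2/3)*S^(1/2).
Q = (1/0.0233) * 1.7465 * 0.33668^(2/3) * 0.0019^(1/2) = 1.5813 m^3/s
Therefore the canal discharge Q = 1.5813 m^3/s.


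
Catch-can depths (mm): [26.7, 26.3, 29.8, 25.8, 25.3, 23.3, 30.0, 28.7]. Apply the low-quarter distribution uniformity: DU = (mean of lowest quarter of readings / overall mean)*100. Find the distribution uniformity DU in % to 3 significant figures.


sorted lowest 2 of 8: [23.3, 25.3] -> mean = 24.300 mm
overall mean = 26.988 mm
DU = (24.300/26.988)*100 = 90.0 %
Therefore the distribution uniformity DU = 90.0 %.


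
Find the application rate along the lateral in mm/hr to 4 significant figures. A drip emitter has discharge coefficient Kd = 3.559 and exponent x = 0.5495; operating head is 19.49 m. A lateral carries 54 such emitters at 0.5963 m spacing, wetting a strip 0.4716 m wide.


Approach: apply the emitter equation with a lateral mass balance, q = Kd*h^x; Q = n*q; rate = Q/(n*spacing*width).
Step 1 — single emitter flow (q = Kd*h^x):
  q = 3.559 * 19.49^0.5495 = 18.2003 L/hr
Step 2 — total lateral flow: Q = 54 * 18.2003 = 982.819 L/hr
Step 3 — wetted area: A = 54 * 0.5963 * 0.4716 = 15.1856 m^2
Step 4 — application rate: Q/A = 982.819/15.1856 = 64.72 mm/hr
Therefore the application rate along the lateral = 64.72 mm/hr.


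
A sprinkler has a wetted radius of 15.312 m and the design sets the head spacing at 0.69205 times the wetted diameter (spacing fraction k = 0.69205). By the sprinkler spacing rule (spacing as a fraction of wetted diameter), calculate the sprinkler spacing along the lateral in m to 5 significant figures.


Approach: apply the sprinkler spacing rule (spacing as a fraction of wetted diameter), S = k*(2*R).
S = 0.69205 * (2 * 15.312) = 21.193 m
Therefore the sprinkler spacing along the lateral = 21.193 m.


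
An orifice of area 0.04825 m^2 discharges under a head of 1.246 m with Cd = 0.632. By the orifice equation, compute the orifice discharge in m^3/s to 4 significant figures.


Approach: apply the orifice equation, Q = Cd*A*sqrt(2*g*h).
Q = 0.632 * 0.04825 * sqrt(2*9.81*1.246) = 0.1508 m^3/s
Therefore the orifice discharge = 0.1508 m^3/s.


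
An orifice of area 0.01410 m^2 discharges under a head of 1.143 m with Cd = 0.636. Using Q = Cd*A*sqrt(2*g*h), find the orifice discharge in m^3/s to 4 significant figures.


Q = 0.636 * 0.01410 * sqrt(2*9.81*1.143) = 0.04247 m^3/s
Therefore the orifice discharge = 0.04247 m^3/s.


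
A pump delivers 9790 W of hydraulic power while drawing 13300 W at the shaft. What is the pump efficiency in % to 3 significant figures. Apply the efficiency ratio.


Approach: apply the efficiency ratio, eta = (P_out/P_in)*100.
eta = (9790 / 13300) * 100 = 73.6 %
Therefore the pump efficiency = 73.6 %.


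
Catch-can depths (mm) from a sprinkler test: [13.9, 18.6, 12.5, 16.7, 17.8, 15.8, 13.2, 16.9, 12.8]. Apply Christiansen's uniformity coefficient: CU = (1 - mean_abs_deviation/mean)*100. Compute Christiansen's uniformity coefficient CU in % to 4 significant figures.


mean = 15.3556 mm
mean |d_i - mean| = 2.00494 mm
CU = (1 - 2.00494/15.3556)*100 = 86.94 %
Therefore Christiansen's uniformity coefficient CU = 86.94 %.


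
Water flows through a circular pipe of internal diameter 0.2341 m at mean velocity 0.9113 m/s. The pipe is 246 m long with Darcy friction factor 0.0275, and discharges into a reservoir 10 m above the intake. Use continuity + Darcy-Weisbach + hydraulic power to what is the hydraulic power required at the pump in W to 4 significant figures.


Approach: apply continuity + Darcy-Weisbach + hydraulic power, Q = A*v; hf = f*(L/D)*(v^2/(2g)); H = static + hf; P = rho*g*Q*H.
Step 1 — flow rate (continuity, Q = A*v):
  A = pi*(0.2341/2)^2 = 0.0430420 m^2
  Q = 0.0430420 * 0.9113 = 0.0392242 m^3/s
Step 2 — friction head loss (Darcy-Weisbach):
  hf = 0.0275 * (246/0.2341) * (0.9113^2 / (2*9.81))
  hf = 1.22318 m
Step 3 — total head: H = 10 + 1.22318 = 11.2232 m
Step 4 — hydraulic power (P = rho*g*Q*H):
  P = 1000 * 9.81 * 0.0392242 * 11.2232 = 4319 W
Therefore the hydraulic power required at the pump = 4319 W.


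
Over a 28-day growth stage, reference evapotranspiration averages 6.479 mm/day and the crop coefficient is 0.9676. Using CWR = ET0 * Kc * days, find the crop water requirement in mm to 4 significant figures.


CWR = 6.479 * 0.9676 * 28 = 175.5 mm
Therefore the crop water requirement = 175.5 mm.


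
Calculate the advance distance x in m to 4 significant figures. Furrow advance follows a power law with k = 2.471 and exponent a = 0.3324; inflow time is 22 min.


Approach: apply the power-law advance function, x = k*t^a.
x = 2.471 * 22^0.3324 = 6.904 m
Therefore the advance distance x = 6.904 m.


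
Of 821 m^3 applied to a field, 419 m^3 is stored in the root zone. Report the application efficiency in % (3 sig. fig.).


Approach: apply the application efficiency ratio, Ea = (stored/applied)*100.
Ea = (419/821)*100 = 51.0 %
Therefore the application efficiency = 51.0 %.


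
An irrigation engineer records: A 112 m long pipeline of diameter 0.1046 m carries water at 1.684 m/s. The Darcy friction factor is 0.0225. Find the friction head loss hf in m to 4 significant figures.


Approach: apply the Darcy-Weisbach equation, hf = f*(L/D)*(v^2/(2g)).
hf = 0.0225 * (112/0.1046) * (1.684^2 / (2*9.81))
hf = 3.482 m
Therefore the friction head loss hf = 3.482 m.


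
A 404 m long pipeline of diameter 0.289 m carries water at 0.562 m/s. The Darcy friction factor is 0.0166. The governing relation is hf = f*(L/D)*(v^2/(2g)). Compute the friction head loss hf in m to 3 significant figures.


hf = 0.0166 * (404/0.289) * (0.562^2 / (2*9.81))
hf = 0.374 m
Therefore the friction head loss hf = 0.374 m.


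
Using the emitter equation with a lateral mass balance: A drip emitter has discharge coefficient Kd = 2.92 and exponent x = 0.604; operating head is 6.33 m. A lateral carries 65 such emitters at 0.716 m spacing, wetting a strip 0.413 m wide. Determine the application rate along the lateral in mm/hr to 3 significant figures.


Approach: apply the emitter equation with a lateral mass balance, q = Kd*h^x; Q = n*q; rate = Q/(n*spacing*width).
Step 1 — single emitter flow (q = Kd*h^x):
  q = 2.92 * 6.33^0.604 = 8.9008 L/hr
Step 2 — total lateral flow: Q = 65 * 8.9008 = 578.55 L/hr
Step 3 — wetted area: A = 65 * 0.716 * 0.413 = 19.221 m^2
Step 4 — application rate: Q/A = 578.55/19.221 = 30.1 mm/hr
Therefore the application rate along the lateral = 30.1 mm/hr.


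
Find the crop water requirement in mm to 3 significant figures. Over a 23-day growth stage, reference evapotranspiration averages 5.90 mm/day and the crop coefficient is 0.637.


Approach: apply the crop water requirement relation, CWR = ET0 * Kc * days.
CWR = 5.90 * 0.637 * 23 = 86.4 mm
Therefore the crop water requirement = 86.4 mm.


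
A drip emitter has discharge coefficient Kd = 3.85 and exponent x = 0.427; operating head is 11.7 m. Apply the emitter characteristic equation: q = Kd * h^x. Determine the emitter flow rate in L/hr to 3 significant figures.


q = 3.85 * 11.7^0.427 = 11.0 L/hr
Therefore the emitter flow rate = 11.0 L/hr.


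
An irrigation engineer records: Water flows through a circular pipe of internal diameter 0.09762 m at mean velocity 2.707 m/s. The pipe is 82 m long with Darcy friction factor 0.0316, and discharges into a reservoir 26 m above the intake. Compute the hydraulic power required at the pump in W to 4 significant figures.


Approach: apply continuity + Darcy-Weisbach + hydraulic power, Q = A*v; hf = f*(L/D)*(v^2/(2g)); H = static + hf; P = rho*g*Q*H.
Step 1 — flow rate (continuity, Q = A*v):
  A = pi*(0.09762/2)^2 = 0.00748458 m^2
  Q = 0.00748458 * 2.707 = 0.0202608 m^3/s
Step 2 — friction head loss (Darcy-Weisbach):
  hf = 0.0316 * (82/0.09762) * (2.707^2 / (2*9.81))
  hf = 9.91379 m
Step 3 — total head: H = 26 + 9.91379 = 35.9138 m
Step 4 — hydraulic power (P = rho*g*Q*H):
  P = 1000 * 9.81 * 0.0202608 * 35.9138 = 7138 W
Therefore the hydraulic power required at the pump = 7138 W.


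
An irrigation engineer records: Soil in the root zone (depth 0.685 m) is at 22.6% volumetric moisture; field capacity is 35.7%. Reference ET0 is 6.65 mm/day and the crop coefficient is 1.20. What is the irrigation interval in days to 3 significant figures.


Approach: apply soil-water budget scheduling, SMD = (FC-theta)/100*depth*1000; ETc = ET0*Kc; interval = SMD/ETc.
Step 1 — soil moisture deficit:
  SMD = (35.7 - 22.6)/100 * 0.685 * 1000 = 89.735 mm
Step 2 — daily crop ET (ETc = ET0*Kc):
  ETc = 6.65 * 1.20 = 7.9800 mm/day
Step 3 — irrigation interval (SMD/ETc):
  interval = 89.735 / 7.9800 = 11.2 days
Therefore the irrigation interval = 11.2 days.


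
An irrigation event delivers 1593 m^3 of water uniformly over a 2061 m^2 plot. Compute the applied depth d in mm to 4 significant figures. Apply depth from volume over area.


Approach: apply depth from volume over area, d = (V/A)*1000.
d = (1593 / 2061) * 1000 = 772.9 mm
Therefore the applied depth d = 772.9 mm.


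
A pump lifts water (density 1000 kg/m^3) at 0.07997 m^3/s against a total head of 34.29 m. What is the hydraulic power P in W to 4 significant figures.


Approach: apply the hydraulic power relation, P = rho*g*Q*H.
P = 1000 * 9.81 * 0.07997 * 34.29 = 26900 W
Therefore the hydraulic power P = 26900 W.


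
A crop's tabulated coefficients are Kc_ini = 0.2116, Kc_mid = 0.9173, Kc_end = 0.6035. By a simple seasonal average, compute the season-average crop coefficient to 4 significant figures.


Approach: apply a simple seasonal average, Kc_avg = (Kc_ini + Kc_mid + Kc_end)/3.
Kc_avg = (0.2116 + 0.9173 + 0.6035)/3 = 0.5775
Therefore the season-average crop coefficient = 0.5775.


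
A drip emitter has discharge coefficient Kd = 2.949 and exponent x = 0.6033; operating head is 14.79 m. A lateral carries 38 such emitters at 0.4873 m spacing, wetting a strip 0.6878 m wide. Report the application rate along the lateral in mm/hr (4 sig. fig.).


Approach: apply the emitter equation with a lateral mass balance, q = Kd*h^x; Q = n*q; rate = Q/(n*spacing*width).
Step 1 — single emitter flow (q = Kd*h^x):
  q = 2.949 * 14.79^0.6033 = 14.9802 L/hr
Step 2 — total lateral flow: Q = 38 * 14.9802 = 569.246 L/hr
Step 3 — wetted area: A = 38 * 0.4873 * 0.6878 = 12.7363 m^2
Step 4 — application rate: Q/A = 569.246/12.7363 = 44.69 mm/hr
Therefore the application rate along the lateral = 44.69 mm/hr.


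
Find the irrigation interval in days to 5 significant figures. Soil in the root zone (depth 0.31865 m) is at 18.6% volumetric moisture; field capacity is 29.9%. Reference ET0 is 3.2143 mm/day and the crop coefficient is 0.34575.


Approach: apply soil-water budget scheduling, SMD = (FC-theta)/100*depth*1000; ETc = ET0*Kc; interval = SMD/ETc.
Step 1 — soil moisture deficit:
  SMD = (29.9 - 18.6)/100 * 0.31865 * 1000 = 36.00745 mm
Step 2 — daily crop ET (ETc = ET0*Kc):
  ETc = 3.2143 * 0.34575 = 1.111344 mm/day
Step 3 — irrigation interval (SMD/ETc):
  interval = 36.00745 / 1.111344 = 32.400 days
Therefore the irrigation interval = 32.400 days.


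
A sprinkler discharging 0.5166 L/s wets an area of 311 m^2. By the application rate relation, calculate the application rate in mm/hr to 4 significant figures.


Approach: apply the application rate relation, rate = (Q/A)*3600.
rate = (0.5166 / 311) * 3600 = 5.980 mm/hr
Therefore the application rate = 5.980 mm/hr.


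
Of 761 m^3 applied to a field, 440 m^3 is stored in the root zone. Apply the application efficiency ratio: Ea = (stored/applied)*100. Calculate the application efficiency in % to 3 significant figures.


Ea = (440/761)*100 = 57.8 %
Therefore the application efficiency = 57.8 %.


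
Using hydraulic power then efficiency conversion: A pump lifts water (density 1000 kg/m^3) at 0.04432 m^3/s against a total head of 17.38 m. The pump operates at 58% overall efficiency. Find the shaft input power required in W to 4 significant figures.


Approach: apply hydraulic power then efficiency conversion, P = rho*g*Q*H; P_in = P/eta.
Step 1 — hydraulic power (P = rho*g*Q*H):
  P = 1000 * 9.81 * 0.04432 * 17.38 = 7556.46 W
Step 2 — input power: P_in = P/eta = 7556.46 / 0.58 = 13030 W
Therefore the shaft input power required = 13030 W.


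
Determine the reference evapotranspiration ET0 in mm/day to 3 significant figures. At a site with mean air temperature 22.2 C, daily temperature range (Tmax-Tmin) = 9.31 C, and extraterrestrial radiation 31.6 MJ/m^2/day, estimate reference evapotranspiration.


Approach: apply the Hargreaves-Samani method, ET0 = 0.0023*(Tmean+17.8)*sqrt(Tmax-Tmin)*0.408*Ra.
ET0 = 0.0023*(22.2+17.8)*sqrt(9.31)*0.408*31.6 = 3.62 mm/day
Therefore the reference evapotranspiration ET0 = 3.62 mm/day.


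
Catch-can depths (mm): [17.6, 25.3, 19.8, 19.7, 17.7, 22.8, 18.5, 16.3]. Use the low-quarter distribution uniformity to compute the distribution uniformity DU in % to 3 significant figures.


Approach: apply the low-quarter distribution uniformity, DU = (mean of lowest quarter of readings / overall mean)*100.
sorted lowest 2 of 8: [16.3, 17.6] -> mean = 16.950 mm
overall mean = 19.712 mm
DU = (16.950/19.712)*100 = 86.0 %
Therefore the distribution uniformity DU = 86.0 %.


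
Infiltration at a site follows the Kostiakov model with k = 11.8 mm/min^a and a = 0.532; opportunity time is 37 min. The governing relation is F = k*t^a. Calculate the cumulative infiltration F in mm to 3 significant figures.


F = 11.8 * 37^0.532 = 80.6 mm
Therefore the cumulative infiltration F = 80.6 mm.


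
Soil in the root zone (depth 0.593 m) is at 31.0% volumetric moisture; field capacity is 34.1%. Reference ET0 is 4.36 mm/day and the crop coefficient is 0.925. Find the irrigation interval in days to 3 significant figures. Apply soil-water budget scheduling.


Approach: apply soil-water budget scheduling, SMD = (FC-theta)/100*depth*1000; ETc = ET0*Kc; interval = SMD/ETc.
Step 1 — soil moisture deficit:
  SMD = (34.1 - 31.0)/100 * 0.593 * 1000 = 18.383 mm
Step 2 — daily crop ET (ETc = ET0*Kc):
  ETc = 4.36 * 0.925 = 4.0330 mm/day
Step 3 — irrigation interval (SMD/ETc):
  interval = 18.383 / 4.0330 = 4.56 days
Therefore the irrigation interval = 4.56 days.


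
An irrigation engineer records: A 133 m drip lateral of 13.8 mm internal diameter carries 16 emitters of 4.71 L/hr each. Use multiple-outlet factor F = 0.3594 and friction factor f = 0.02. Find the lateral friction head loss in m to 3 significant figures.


Approach: apply Darcy-Weisbach with the multiple-outlet F-factor, Q = n*q/(3600*1000) m^3/s; v = Q/A; hf = F*f*(L/D)*(v^2/(2g)).
Q = 16*4.71/(3600*1000) = 2.0933e-05 m^3/s
A = pi*(13.8e-3/2)^2 = 1.4957e-04 m^2, so v = Q/A = 0.13996 m/s
hf = 0.3594*0.02*(133/0.0138)*(0.13996^2/(2*9.81)) = 0.0692 m
Therefore the lateral friction head loss = 0.0692 m.


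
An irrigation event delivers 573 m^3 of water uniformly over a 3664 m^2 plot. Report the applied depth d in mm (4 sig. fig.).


Approach: apply depth from volume over area, d = (V/A)*1000.
d = (573 / 3664) * 1000 = 156.4 mm
Therefore the applied depth d = 156.4 mm.


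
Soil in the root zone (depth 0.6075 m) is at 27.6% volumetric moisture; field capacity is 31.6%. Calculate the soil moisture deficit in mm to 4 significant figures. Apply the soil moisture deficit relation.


Approach: apply the soil moisture deficit relation, SMD = (FC - theta)/100 * depth * 1000.
SMD = (31.6 - 27.6)/100 * 0.6075 * 1000 = 24.30 mm
Therefore the soil moisture deficit = 24.30 mm.


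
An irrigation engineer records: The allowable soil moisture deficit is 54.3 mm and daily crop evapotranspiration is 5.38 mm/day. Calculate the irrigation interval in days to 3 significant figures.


Approach: apply the irrigation interval relation, interval = SMD / ETc.
interval = 54.3 / 5.38 = 10.1 days
Therefore the irrigation interval = 10.1 days.


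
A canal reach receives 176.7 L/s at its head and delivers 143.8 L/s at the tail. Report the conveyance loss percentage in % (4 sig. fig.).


Approach: apply the conveyance loss ratio, loss% = ((Q_head - Q_tail)/Q_head)*100.
loss = ((176.7 - 143.8)/176.7)*100 = 18.62 %
Therefore the conveyance loss percentage = 18.62 %.


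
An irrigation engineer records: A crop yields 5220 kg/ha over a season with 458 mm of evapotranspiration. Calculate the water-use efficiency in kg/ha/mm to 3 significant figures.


Approach: apply the water-use efficiency ratio, WUE = yield/ET.
WUE = 5220 / 458 = 11.4 kg/ha/mm
Therefore the water-use efficiency = 11.4 kg/ha/mm.


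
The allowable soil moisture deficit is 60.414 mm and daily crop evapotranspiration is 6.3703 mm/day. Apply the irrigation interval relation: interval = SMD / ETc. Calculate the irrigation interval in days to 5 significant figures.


interval = 60.414 / 6.3703 = 9.4837 days
Therefore the irrigation interval = 9.4837 days.


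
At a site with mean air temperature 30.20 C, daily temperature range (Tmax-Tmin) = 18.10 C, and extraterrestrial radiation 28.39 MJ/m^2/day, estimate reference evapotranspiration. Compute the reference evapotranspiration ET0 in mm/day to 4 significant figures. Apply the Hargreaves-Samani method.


Approach: apply the Hargreaves-Samani method, ET0 = 0.0023*(Tmean+17.8)*sqrt(Tmax-Tmin)*0.408*Ra.
ET0 = 0.0023*(30.20+17.8)*sqrt(18.10)*0.408*28.39 = 5.440 mm/day
Therefore the reference evapotranspiration ET0 = 5.440 mm/day.


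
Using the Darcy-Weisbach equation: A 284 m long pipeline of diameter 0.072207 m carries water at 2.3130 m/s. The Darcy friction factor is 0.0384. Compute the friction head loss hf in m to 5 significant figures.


Approach: apply the Darcy-Weisbach equation, hf = f*(L/D)*(v^2/(2g)).
hf = 0.0384 * (284/0.072207) * (2.3130^2 / (2*9.81))
hf = 41.183 m
Therefore the friction head loss hf = 41.183 m.


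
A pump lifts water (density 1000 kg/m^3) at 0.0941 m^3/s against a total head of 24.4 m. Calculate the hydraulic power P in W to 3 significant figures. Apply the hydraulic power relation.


Approach: apply the hydraulic power relation, P = rho*g*Q*H.
P = 1000 * 9.81 * 0.0941 * 24.4 = 22500 W
Therefore the hydraulic power P = 22500 W.


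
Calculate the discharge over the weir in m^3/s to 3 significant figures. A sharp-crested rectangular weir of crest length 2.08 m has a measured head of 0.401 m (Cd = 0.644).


Approach: apply the rectangular weir equation, Q = (2/3)*Cd*L*sqrt(2g)*H^1.5.
Q = (2/3)*0.644*2.08*sqrt(2*9.81)*0.401^1.5 = 1.00 m^3/s
Therefore the discharge over the weir = 1.00 m^3/s.


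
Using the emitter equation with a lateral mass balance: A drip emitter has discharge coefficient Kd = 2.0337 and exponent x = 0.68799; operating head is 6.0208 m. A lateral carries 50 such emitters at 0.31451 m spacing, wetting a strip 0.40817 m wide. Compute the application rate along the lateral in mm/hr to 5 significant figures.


Approach: apply the emitter equation with a lateral mass balance, q = Kd*h^x; Q = n*q; rate = Q/(n*spacing*width).
Step 1 — single emitter flow (q = Kd*h^x):
  q = 2.0337 * 6.0208^0.68799 = 6.993284 L/hr
Step 2 — total lateral flow: Q = 50 * 6.993284 = 349.6642 L/hr
Step 3 — wetted area: A = 50 * 0.31451 * 0.40817 = 6.418677 m^2
Step 4 — application rate: Q/A = 349.6642/6.418677 = 54.476 mm/hr
Therefore the application rate along the lateral = 54.476 mm/hr.


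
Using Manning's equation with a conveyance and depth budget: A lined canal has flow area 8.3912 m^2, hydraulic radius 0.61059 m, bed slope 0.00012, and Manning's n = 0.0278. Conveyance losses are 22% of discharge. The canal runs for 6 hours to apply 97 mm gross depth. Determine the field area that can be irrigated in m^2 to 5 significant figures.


Approach: apply Manning's equation with a conveyance and depth budget, Q = (1/n)*A*R^(2/3)*S^(1/2); Q_field = Q*(1-loss); Area = Q_field*t/(d/1000).
Step 1 — canal discharge (Manning's equation):
  Q = (1/0.0278) * 8.3912 * 0.61059^(2/3) * 0.00012^(1/2) = 2.379778 m^3/s
Step 2 — delivered flow: Q_field = 2.379778*(1 - 22/100) = 1.856226 m^3/s
Step 3 — volume delivered: V = 1.856226 * 6*3600 = 40094.49 m^3
Step 4 — area served: A = V / (depth/1000) = 40094.49 / 0.097 = 413350 m^2
Therefore the field area that can be irrigated = 413350 m^2.


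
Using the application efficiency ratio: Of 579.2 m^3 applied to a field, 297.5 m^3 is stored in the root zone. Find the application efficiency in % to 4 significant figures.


Approach: apply the application efficiency ratio, Ea = (stored/applied)*100.
Ea = (297.5/579.2)*100 = 51.36 %
Therefore the application efficiency = 51.36 %.


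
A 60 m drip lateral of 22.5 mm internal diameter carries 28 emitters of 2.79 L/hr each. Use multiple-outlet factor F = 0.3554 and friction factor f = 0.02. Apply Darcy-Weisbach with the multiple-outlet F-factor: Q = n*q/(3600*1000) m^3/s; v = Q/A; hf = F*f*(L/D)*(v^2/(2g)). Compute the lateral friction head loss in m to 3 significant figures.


Q = 28*2.79/(3600*1000) = 2.1700e-05 m^3/s
A = pi*(22.5e-3/2)^2 = 3.9761e-04 m^2, so v = Q/A = 0.054576 m/s
hf = 0.3554*0.02*(60/0.0225)*(0.054576^2/(2*9.81)) = 0.00288 m
Therefore the lateral friction head loss = 0.00288 m.


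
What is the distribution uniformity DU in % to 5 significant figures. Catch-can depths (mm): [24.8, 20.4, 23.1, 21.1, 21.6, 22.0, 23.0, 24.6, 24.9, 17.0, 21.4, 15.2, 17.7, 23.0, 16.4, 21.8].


Approach: apply the low-quarter distribution uniformity, DU = (mean of lowest quarter of readings / overall mean)*100.
sorted lowest 4 of 16: [15.2, 16.4, 17.0, 17.7] -> mean = 16.57500 mm
overall mean = 21.12500 mm
DU = (16.57500/21.12500)*100 = 78.462 %
Therefore the distribution uniformity DU = 78.462 %.


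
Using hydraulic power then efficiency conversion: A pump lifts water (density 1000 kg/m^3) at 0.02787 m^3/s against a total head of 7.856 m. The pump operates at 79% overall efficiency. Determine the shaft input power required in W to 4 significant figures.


Approach: apply hydraulic power then efficiency conversion, P = rho*g*Q*H; P_in = P/eta.
Step 1 — hydraulic power (P = rho*g*Q*H):
  P = 1000 * 9.81 * 0.02787 * 7.856 = 2147.87 W
Step 2 — input power: P_in = P/eta = 2147.87 / 0.79 = 2719 W
Therefore the shaft input power required = 2719 W.


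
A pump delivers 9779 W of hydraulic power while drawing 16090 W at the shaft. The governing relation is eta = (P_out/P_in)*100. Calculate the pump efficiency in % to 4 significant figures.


eta = (9779 / 16090) * 100 = 60.78 %
Therefore the pump efficiency = 60.78 %.


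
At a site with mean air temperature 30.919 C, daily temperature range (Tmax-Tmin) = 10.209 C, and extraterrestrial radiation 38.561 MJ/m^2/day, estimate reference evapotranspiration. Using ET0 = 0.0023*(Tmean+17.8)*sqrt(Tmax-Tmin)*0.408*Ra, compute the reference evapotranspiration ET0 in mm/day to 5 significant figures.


ET0 = 0.0023*(30.919+17.8)*sqrt(10.209)*0.408*38.561 = 5.6328 mm/day
Therefore the reference evapotranspiration ET0 = 5.6328 mm/day.


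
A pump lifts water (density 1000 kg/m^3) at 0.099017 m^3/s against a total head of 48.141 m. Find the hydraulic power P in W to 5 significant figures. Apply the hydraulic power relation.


Approach: apply the hydraulic power relation, P = rho*g*Q*H.
P = 1000 * 9.81 * 0.099017 * 48.141 = 46762 W
Therefore the hydraulic power P = 46762 W.


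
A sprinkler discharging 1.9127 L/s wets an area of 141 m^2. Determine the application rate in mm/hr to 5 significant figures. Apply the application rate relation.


Approach: apply the application rate relation, rate = (Q/A)*3600.
rate = (1.9127 / 141) * 3600 = 48.835 mm/hr
Therefore the application rate = 48.835 mm/hr.


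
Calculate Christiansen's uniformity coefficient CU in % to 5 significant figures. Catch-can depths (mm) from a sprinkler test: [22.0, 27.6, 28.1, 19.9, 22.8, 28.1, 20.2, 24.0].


Approach: apply Christiansen's uniformity coefficient, CU = (1 - mean_abs_deviation/mean)*100.
mean = 24.08750 mm
mean |d_i - mean| = 2.884375 mm
CU = (1 - 2.884375/24.08750)*100 = 88.025 %
Therefore Christiansen's uniformity coefficient CU = 88.025 %.


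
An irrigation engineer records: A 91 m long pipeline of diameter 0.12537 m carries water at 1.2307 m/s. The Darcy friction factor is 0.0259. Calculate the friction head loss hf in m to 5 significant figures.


Approach: apply the Darcy-Weisbach equation, hf = f*(L/D)*(v^2/(2g)).
hf = 0.0259 * (91/0.12537) * (1.2307^2 / (2*9.81))
hf = 1.4513 m
Therefore the friction head loss hf = 1.4513 m.


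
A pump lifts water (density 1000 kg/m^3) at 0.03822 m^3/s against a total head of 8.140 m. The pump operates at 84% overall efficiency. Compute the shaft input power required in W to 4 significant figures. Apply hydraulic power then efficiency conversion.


Approach: apply hydraulic power then efficiency conversion, P = rho*g*Q*H; P_in = P/eta.
Step 1 — hydraulic power (P = rho*g*Q*H):
  P = 1000 * 9.81 * 0.03822 * 8.140 = 3052.00 W
Step 2 — input power: P_in = P/eta = 3052.00 / 0.84 = 3633 W
Therefore the shaft input power required = 3633 W.


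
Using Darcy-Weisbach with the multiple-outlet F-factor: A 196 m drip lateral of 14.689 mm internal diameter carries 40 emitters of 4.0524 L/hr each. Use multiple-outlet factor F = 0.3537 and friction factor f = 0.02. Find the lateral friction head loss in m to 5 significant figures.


Approach: apply Darcy-Weisbach with the multiple-outlet F-factor, Q = n*q/(3600*1000) m^3/s; v = Q/A; hf = F*f*(L/D)*(v^2/(2g)).
Q = 40*4.0524/(3600*1000) = 4.502667e-05 m^3/s
A = pi*(14.689e-3/2)^2 = 1.694628e-04 m^2, so v = Q/A = 0.2657024 m/s
hf = 0.3537*0.02*(196/0.014689)*(0.2657024^2/(2*9.81)) = 0.33964 m
Therefore the lateral friction head loss = 0.33964 m.


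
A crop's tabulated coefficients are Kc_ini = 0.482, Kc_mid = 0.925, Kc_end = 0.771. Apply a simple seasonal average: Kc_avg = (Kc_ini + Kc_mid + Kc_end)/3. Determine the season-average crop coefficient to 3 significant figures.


Kc_avg = (0.482 + 0.925 + 0.771)/3 = 0.726
Therefore the season-average crop coefficient = 0.726.
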